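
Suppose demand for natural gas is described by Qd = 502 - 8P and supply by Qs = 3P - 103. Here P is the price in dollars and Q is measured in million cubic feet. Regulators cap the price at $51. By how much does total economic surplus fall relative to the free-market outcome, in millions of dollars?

Setting quantity demanded equal to quantity supplied, 502 - 8P = 3P - 103, gives P* = 55 and Q* = 62.
Since 51 < 55, the ceiling is binding.
At P = 51: Qd = 502 - 8·51 = 94 and Qs = 3·51 - 103 = 50.
Quantity traded falls to 50. At Q = 50 the demand price is (502 - 50)/8 = 56.5 and the supply price is (103 + 50)/3 = 51.
Deadweight loss = ½ · (56.5 - 51) · (62 - 50) = ½ · 5.5 · 12 = 33.

33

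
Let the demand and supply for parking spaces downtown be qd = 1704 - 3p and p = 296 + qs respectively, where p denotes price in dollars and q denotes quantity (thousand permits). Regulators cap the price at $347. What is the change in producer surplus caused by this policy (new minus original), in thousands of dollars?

-19507.5

Rearranging supply gives qs = p - 296. Without the control the market clears where 1704 - 3p = p - 296, i.e. p* = 500 and q* = 204.
Because the ceiling (347) lies below the market-clearing price, it is binding.
At p = 347: qd = 1704 - 3·347 = 663 and qs = 347 - 296 = 51.
Producer surplus without the control is ½ · (500 - 296) · 204 = 20808.
With the ceiling, producers sell 51 units at 347, so PS = ½ · (347 - 296) · 51 = 1300.5.
Change in producer surplus = 1300.5 - 20808 = -19507.5.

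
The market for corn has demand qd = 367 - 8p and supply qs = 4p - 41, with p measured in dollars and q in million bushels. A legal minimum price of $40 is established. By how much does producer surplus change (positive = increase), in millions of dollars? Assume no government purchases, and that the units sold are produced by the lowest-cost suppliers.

-6

Equilibrium: 367 - 8p = 4p - 41, so 408 = 12p and p* = 34, q* = 95.
Because the floor (40) lies above the market-clearing price, it is binding.
At p = 40: qd = 367 - 8·40 = 47 and qs = 4·40 - 41 = 119.
Producer surplus without the control is ½ · (34 - 10.25) · 95 = 1128.125.
With the floor, 47 units are sold at 40. The supply price at q = 47 is 22, so PS = ½ · [(40 - 10.25) + (40 - 22)] · 47 = 1122.125.
Change in producer surplus = 1122.125 - 1128.125 = -6.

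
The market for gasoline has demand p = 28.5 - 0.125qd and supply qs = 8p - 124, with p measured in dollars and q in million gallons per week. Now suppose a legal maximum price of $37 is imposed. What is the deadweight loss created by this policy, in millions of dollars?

0

Rearranging demand gives qd = 228 - 8p. Without the control the market clears where 228 - 8p = 8p - 124, i.e. p* = 22 and q* = 52.
Since 37 is above p* = 22, the ceiling does not bind and the free-market outcome prevails.
Since the control does not bind, no trades are prevented and deadweight loss is zero.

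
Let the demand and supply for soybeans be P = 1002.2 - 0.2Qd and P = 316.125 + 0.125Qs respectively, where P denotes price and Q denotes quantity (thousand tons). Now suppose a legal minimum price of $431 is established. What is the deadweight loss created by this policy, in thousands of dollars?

0

Rearranging demand gives Qd = 5011 - 5P; rearranging supply gives Qs = 8P - 2529. Without the control the market clears where 5011 - 5P = 8P - 2529, i.e. P* = 580 and Q* = 2111.
Since 431 is below P* = 580, the floor does not bind and the free-market outcome prevails.
Since the control does not bind, no trades are prevented and deadweight loss is zero.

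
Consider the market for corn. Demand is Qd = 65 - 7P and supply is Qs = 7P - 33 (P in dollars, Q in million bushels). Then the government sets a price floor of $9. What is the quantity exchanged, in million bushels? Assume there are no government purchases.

2

In a free market, 65 - 7P = 7P - 33 gives the equilibrium P* = 7, Q* = 16.
Since 9 > 7, the floor is binding.
At P = 9: Qd = 65 - 7·9 = 2 and Qs = 7·9 - 33 = 30.
The quantity actually transacted is the short side, demand: 2.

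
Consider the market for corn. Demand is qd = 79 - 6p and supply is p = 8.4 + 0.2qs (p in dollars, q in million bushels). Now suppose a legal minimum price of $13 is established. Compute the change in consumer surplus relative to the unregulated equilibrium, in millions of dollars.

Rearranging supply gives qs = 5p - 42. Equilibrium: 79 - 6p = 5p - 42, so 121 = 11p and p* = 11, q* = 13.
Because the floor (13) lies above the market-clearing price, it is binding.
At p = 13: qd = 79 - 6·13 = 1 and qs = 5·13 - 42 = 23.
Consumer surplus without the control is ½ · (79/6 - 11) · 13 = 169/12.
With the floor, consumers buy 1 units at 13, so CS = ½ · (79/6 - 13) · 1 = 1/12.
Change in consumer surplus = 1/12 - 169/12 = -14.

-14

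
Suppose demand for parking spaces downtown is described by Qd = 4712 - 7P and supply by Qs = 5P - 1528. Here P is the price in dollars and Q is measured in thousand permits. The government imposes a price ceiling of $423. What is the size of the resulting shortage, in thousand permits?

1164

Without the control the market clears where 4712 - 7P = 5P - 1528, i.e. P* = 520 and Q* = 1072.
The ceiling of 423 is below the equilibrium price 520, so it binds.
At P = 423: Qd = 4712 - 7·423 = 1751 and Qs = 5·423 - 1528 = 587.
Shortage = Qd - Qs = 1751 - 587 = 1164.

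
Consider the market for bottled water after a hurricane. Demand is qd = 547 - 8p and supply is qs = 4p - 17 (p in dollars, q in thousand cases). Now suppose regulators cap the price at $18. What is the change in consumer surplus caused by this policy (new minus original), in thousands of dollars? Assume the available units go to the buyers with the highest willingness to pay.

In a free market, 547 - 8p = 4p - 17 gives the equilibrium p* = 47, q* = 171.
Since 18 < 47, the ceiling is binding.
At p = 18: qd = 547 - 8·18 = 403 and qs = 4·18 - 17 = 55.
Consumer surplus without the control is ½ · (68.375 - 47) · 171 = 1827.5625.
With the ceiling, 55 units are sold at 18 (assume they go to the highest-value buyers). The demand price at q = 55 is 61.5, so CS = ½ · [(68.375 - 18) + (61.5 - 18)] · 55 = 2581.5625.
Change in consumer surplus = 2581.5625 - 1827.5625 = 754.

754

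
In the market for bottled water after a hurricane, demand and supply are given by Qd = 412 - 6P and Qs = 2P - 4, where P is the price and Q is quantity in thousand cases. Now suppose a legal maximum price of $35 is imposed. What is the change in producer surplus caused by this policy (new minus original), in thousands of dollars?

In a free market, 412 - 6P = 2P - 4 gives the equilibrium P* = 52, Q* = 100.
The ceiling of 35 is below the equilibrium price 52, so it binds.
At P = 35: Qd = 412 - 6·35 = 202 and Qs = 2·35 - 4 = 66.
Producer surplus without the control is ½ · (52 - 2) · 100 = 2500.
With the ceiling, producers sell 66 units at 35, so PS = ½ · (35 - 2) · 66 = 1089.
Change in producer surplus = 1089 - 2500 = -1411.

-1411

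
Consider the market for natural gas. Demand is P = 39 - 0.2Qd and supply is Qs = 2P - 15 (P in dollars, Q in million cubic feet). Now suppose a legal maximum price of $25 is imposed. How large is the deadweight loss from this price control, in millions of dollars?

35

Rearranging demand gives Qd = 195 - 5P. Without the control the market clears where 195 - 5P = 2P - 15, i.e. P* = 30 and Q* = 45.
The ceiling of 25 is below the equilibrium price 30, so it binds.
At P = 25: Qd = 195 - 5·25 = 70 and Qs = 2·25 - 15 = 35.
Quantity traded falls to 35. At Q = 35 the demand price is (195 - 35)/5 = 32 and the supply price is (15 + 35)/2 = 25.
Deadweight loss = ½ · (32 - 25) · (45 - 35) = ½ · 7 · 10 = 35.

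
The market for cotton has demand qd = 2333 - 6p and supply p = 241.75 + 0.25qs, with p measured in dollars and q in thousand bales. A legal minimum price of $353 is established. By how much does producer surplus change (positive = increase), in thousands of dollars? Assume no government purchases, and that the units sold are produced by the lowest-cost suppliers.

Rearranging supply gives qs = 4p - 967. Equilibrium: 2333 - 6p = 4p - 967, so 3300 = 10p and p* = 330, q* = 353.
The floor of 353 is above the equilibrium price 330, so it binds.
At p = 353: qd = 2333 - 6·353 = 215 and qs = 4·353 - 967 = 445.
Producer surplus without the control is ½ · (330 - 241.75) · 353 = 15576.125.
With the floor, 215 units are sold at 353. The supply price at q = 215 is 295.5, so PS = ½ · [(353 - 241.75) + (353 - 295.5)] · 215 = 18140.625.
Change in producer surplus = 18140.625 - 15576.125 = 2564.5.

2564.5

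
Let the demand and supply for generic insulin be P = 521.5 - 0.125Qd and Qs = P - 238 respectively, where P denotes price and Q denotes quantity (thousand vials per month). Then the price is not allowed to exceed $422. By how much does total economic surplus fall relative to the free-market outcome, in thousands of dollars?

2601

Rearranging demand gives Qd = 4172 - 8P. Setting quantity demanded equal to quantity supplied, 4172 - 8P = P - 238, gives P* = 490 and Q* = 252.
Since 422 < 490, the ceiling is binding.
At P = 422: Qd = 4172 - 8·422 = 796 and Qs = 422 - 238 = 184.
Quantity traded falls to 184. At Q = 184 the demand price is (4172 - 184)/8 = 498.5 and the supply price is 238 + 184 = 422.
Deadweight loss = ½ · (498.5 - 422) · (252 - 184) = ½ · 76.5 · 68 = 2601.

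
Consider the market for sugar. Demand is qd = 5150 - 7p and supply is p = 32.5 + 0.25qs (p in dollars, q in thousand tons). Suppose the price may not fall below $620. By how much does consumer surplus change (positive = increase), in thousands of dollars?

Rearranging supply gives qs = 4p - 130. Without the control the market clears where 5150 - 7p = 4p - 130, i.e. p* = 480 and q* = 1790.
Because the floor (620) lies above the market-clearing price, it is binding.
At p = 620: qd = 5150 - 7·620 = 810 and qs = 4·620 - 130 = 2350.
Consumer surplus without the control is ½ · (5150/7 - 480) · 1790 = 1602050/7.
With the floor, consumers buy 810 units at 620, so CS = ½ · (5150/7 - 620) · 810 = 328050/7.
Change in consumer surplus = 328050/7 - 1602050/7 = -182000.

-182000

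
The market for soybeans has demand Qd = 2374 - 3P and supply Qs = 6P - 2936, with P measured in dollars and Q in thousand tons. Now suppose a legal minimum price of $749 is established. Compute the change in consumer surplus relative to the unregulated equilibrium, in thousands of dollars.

-58114.5

Without the control the market clears where 2374 - 3P = 6P - 2936, i.e. P* = 590 and Q* = 604.
Because the floor (749) lies above the market-clearing price, it is binding.
At P = 749: Qd = 2374 - 3·749 = 127 and Qs = 6·749 - 2936 = 1558.
Consumer surplus without the control is ½ · (2374/3 - 590) · 604 = 182408/3.
With the floor, consumers buy 127 units at 749, so CS = ½ · (2374/3 - 749) · 127 = 16129/6.
Change in consumer surplus = 16129/6 - 182408/3 = -58114.5.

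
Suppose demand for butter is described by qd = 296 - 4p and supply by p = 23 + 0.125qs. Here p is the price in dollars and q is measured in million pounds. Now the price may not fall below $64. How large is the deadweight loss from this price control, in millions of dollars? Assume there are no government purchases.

Rearranging supply gives qs = 8p - 184. Setting quantity demanded equal to quantity supplied, 296 - 4p = 8p - 184, gives p* = 40 and q* = 136.
The floor of 64 is above the equilibrium price 40, so it binds.
At p = 64: qd = 296 - 4·64 = 40 and qs = 8·64 - 184 = 328.
Quantity traded falls to 40. At q = 40 the demand price is (296 - 40)/4 = 64 and the supply price is (184 + 40)/8 = 28.
Deadweight loss = ½ · (64 - 28) · (136 - 40) = ½ · 36 · 96 = 1728.

1728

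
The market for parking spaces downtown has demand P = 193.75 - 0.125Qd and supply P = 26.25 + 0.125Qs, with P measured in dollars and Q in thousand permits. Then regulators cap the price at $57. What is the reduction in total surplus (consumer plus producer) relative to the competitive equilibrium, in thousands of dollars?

Rearranging demand gives Qd = 1550 - 8P; rearranging supply gives Qs = 8P - 210. Without the control the market clears where 1550 - 8P = 8P - 210, i.e. P* = 110 and Q* = 670.
Since 57 < 110, the ceiling is binding.
At P = 57: Qd = 1550 - 8·57 = 1094 and Qs = 8·57 - 210 = 246.
Quantity traded falls to 246. At Q = 246 the demand price is (1550 - 246)/8 = 163 and the supply price is (210 + 246)/8 = 57.
Deadweight loss = ½ · (163 - 57) · (670 - 246) = ½ · 106 · 424 = 22472.

22472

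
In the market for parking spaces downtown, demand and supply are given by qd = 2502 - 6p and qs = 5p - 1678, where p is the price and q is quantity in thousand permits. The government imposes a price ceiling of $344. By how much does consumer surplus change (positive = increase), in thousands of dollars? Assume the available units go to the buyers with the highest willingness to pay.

Without the control the market clears where 2502 - 6p = 5p - 1678, i.e. p* = 380 and q* = 222.
Because the ceiling (344) lies below the market-clearing price, it is binding.
At p = 344: qd = 2502 - 6·344 = 438 and qs = 5·344 - 1678 = 42.
Consumer surplus without the control is ½ · (417 - 380) · 222 = 4107.
With the ceiling, 42 units are sold at 344 (assume they go to the highest-value buyers). The demand price at q = 42 is 410, so CS = ½ · [(417 - 344) + (410 - 344)] · 42 = 2919.
Change in consumer surplus = 2919 - 4107 = -1188.

-1188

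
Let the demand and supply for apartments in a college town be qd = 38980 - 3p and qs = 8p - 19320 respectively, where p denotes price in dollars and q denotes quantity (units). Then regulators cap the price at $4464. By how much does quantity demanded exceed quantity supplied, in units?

Setting quantity demanded equal to quantity supplied, 38980 - 3p = 8p - 19320, gives p* = 5300 and q* = 23080.
Because the ceiling (4464) lies below the market-clearing price, it is binding.
At p = 4464: qd = 38980 - 3·4464 = 25588 and qs = 8·4464 - 19320 = 16392.
Shortage = qd - qs = 25588 - 16392 = 9196.

9196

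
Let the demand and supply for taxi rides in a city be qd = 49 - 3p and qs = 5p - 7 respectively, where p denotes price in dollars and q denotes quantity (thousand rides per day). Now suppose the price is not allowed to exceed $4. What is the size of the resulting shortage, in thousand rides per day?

24

In a free market, 49 - 3p = 5p - 7 gives the equilibrium p* = 7, q* = 28.
The ceiling of 4 is below the equilibrium price 7, so it binds.
At p = 4: qd = 49 - 3·4 = 37 and qs = 5·4 - 7 = 13.
Shortage = qd - qs = 37 - 13 = 24.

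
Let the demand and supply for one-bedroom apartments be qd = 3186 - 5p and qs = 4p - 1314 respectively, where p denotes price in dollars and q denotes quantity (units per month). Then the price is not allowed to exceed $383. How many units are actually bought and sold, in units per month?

218

Equilibrium: 3186 - 5p = 4p - 1314, so 4500 = 9p and p* = 500, q* = 686.
Because the ceiling (383) lies below the market-clearing price, it is binding.
At p = 383: qd = 3186 - 5·383 = 1271 and qs = 4·383 - 1314 = 218.
The quantity actually transacted is the short side, supply: 218.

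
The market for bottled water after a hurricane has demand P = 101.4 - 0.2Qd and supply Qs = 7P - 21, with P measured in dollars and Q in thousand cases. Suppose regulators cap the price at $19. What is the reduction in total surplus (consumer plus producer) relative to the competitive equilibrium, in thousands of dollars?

5250

Rearranging demand gives Qd = 507 - 5P. Equilibrium: 507 - 5P = 7P - 21, so 528 = 12P and P* = 44, Q* = 287.
The ceiling of 19 is below the equilibrium price 44, so it binds.
At P = 19: Qd = 507 - 5·19 = 412 and Qs = 7·19 - 21 = 112.
Quantity traded falls to 112. At Q = 112 the demand price is (507 - 112)/5 = 79 and the supply price is (21 + 112)/7 = 19.
Deadweight loss = ½ · (79 - 19) · (287 - 112) = ½ · 60 · 175 = 5250.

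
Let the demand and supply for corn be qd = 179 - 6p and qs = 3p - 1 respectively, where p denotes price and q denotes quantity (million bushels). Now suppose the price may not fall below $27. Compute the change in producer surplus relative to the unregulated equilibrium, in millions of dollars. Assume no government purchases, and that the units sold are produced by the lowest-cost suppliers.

Without the control the market clears where 179 - 6p = 3p - 1, i.e. p* = 20 and q* = 59.
The floor of 27 is above the equilibrium price 20, so it binds.
At p = 27: qd = 179 - 6·27 = 17 and qs = 3·27 - 1 = 80.
Producer surplus without the control is ½ · (20 - 1/3) · 59 = 3481/6.
With the floor, 17 units are sold at 27. The supply price at q = 17 is 6, so PS = ½ · [(27 - 1/3) + (27 - 6)] · 17 = 2431/6.
Change in producer surplus = 2431/6 - 3481/6 = -175.

-175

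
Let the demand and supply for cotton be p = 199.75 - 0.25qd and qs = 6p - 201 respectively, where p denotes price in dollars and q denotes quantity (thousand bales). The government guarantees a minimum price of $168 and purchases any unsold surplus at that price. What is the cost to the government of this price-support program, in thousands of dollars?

Rearranging demand gives qd = 799 - 4p. Without the control the market clears where 799 - 4p = 6p - 201, i.e. p* = 100 and q* = 399.
Since 168 > 100, the floor is binding.
At p = 168: qd = 799 - 4·168 = 127 and qs = 6·168 - 201 = 807.
Surplus = qs - qd = 680.
Government expenditure = surplus × support price = 680 × 168 = 114240.

114240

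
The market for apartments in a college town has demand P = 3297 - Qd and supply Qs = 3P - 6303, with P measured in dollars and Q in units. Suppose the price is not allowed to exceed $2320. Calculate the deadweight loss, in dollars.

38400

Rearranging demand gives Qd = 3297 - P. Without the control the market clears where 3297 - P = 3P - 6303, i.e. P* = 2400 and Q* = 897.
The ceiling of 2320 is below the equilibrium price 2400, so it binds.
At P = 2320: Qd = 3297 - 2320 = 977 and Qs = 3·2320 - 6303 = 657.
Quantity traded falls to 657. At Q = 657 the demand price is 3297 - 657 = 2640 and the supply price is (6303 + 657)/3 = 2320.
Deadweight loss = ½ · (2640 - 2320) · (897 - 657) = ½ · 320 · 240 = 38400.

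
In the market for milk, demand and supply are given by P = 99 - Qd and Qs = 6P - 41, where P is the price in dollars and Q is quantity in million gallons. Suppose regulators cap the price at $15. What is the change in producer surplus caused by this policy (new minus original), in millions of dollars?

-320

Rearranging demand gives Qd = 99 - P. Without the control the market clears where 99 - P = 6P - 41, i.e. P* = 20 and Q* = 79.
Because the ceiling (15) lies below the market-clearing price, it is binding.
At P = 15: Qd = 99 - 15 = 84 and Qs = 6·15 - 41 = 49.
Producer surplus without the control is ½ · (20 - 41/6) · 79 = 6241/12.
With the ceiling, producers sell 49 units at 15, so PS = ½ · (15 - 41/6) · 49 = 2401/12.
Change in producer surplus = 2401/12 - 6241/12 = -320.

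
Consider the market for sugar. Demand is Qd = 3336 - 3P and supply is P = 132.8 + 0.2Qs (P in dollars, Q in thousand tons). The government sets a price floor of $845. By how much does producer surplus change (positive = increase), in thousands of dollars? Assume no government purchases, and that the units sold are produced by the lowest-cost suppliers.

Rearranging supply gives Qs = 5P - 664. Setting quantity demanded equal to quantity supplied, 3336 - 3P = 5P - 664, gives P* = 500 and Q* = 1836.
Since 845 > 500, the floor is binding.
At P = 845: Qd = 3336 - 3·845 = 801 and Qs = 5·845 - 664 = 3561.
Producer surplus without the control is ½ · (500 - 132.8) · 1836 = 337089.6.
With the floor, 801 units are sold at 845. The supply price at Q = 801 is 293, so PS = ½ · [(845 - 132.8) + (845 - 293)] · 801 = 506312.1.
Change in producer surplus = 506312.1 - 337089.6 = 169222.5.

169222.5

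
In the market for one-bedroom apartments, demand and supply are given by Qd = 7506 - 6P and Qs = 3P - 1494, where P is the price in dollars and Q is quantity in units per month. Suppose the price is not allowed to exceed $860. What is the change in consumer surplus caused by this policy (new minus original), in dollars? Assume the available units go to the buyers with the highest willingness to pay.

Setting quantity demanded equal to quantity supplied, 7506 - 6P = 3P - 1494, gives P* = 1000 and Q* = 1506.
Since 860 < 1000, the ceiling is binding.
At P = 860: Qd = 7506 - 6·860 = 2346 and Qs = 3·860 - 1494 = 1086.
Consumer surplus without the control is ½ · (1251 - 1000) · 1506 = 189003.
With the ceiling, 1086 units are sold at 860 (assume they go to the highest-value buyers). The demand price at Q = 1086 is 1070, so CS = ½ · [(1251 - 860) + (1070 - 860)] · 1086 = 326343.
Change in consumer surplus = 326343 - 189003 = 137340.

137340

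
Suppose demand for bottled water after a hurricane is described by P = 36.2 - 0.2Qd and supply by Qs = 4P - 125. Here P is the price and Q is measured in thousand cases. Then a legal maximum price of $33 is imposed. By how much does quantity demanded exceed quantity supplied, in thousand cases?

Rearranging demand gives Qd = 181 - 5P. Equilibrium: 181 - 5P = 4P - 125, so 306 = 9P and P* = 34, Q* = 11.
The ceiling of 33 is below the equilibrium price 34, so it binds.
At P = 33: Qd = 181 - 5·33 = 16 and Qs = 4·33 - 125 = 7.
Shortage = Qd - Qs = 16 - 7 = 9.

9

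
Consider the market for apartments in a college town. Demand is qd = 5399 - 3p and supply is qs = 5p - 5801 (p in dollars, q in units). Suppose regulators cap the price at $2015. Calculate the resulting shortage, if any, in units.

0

Equilibrium: 5399 - 3p = 5p - 5801, so 11200 = 8p and p* = 1400, q* = 1199.
Since 2015 is above p* = 1400, the ceiling does not bind and the free-market outcome prevails.
Since the control does not bind, there is no shortage.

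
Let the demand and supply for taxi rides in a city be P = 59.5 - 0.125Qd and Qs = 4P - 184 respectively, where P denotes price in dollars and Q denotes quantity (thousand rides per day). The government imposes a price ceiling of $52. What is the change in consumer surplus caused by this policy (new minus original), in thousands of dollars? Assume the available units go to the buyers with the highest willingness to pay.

Rearranging demand gives Qd = 476 - 8P. Without the control the market clears where 476 - 8P = 4P - 184, i.e. P* = 55 and Q* = 36.
Since 52 < 55, the ceiling is binding.
At P = 52: Qd = 476 - 8·52 = 60 and Qs = 4·52 - 184 = 24.
Consumer surplus without the control is ½ · (59.5 - 55) · 36 = 81.
With the ceiling, 24 units are sold at 52 (assume they go to the highest-value buyers). The demand price at Q = 24 is 56.5, so CS = ½ · [(59.5 - 52) + (56.5 - 52)] · 24 = 144.
Change in consumer surplus = 144 - 81 = 63.

63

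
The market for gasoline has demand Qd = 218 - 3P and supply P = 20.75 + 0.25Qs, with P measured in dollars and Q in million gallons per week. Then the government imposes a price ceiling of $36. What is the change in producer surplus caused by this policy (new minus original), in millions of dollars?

Rearranging supply gives Qs = 4P - 83. Setting quantity demanded equal to quantity supplied, 218 - 3P = 4P - 83, gives P* = 43 and Q* = 89.
The ceiling of 36 is below the equilibrium price 43, so it binds.
At P = 36: Qd = 218 - 3·36 = 110 and Qs = 4·36 - 83 = 61.
Producer surplus without the control is ½ · (43 - 20.75) · 89 = 990.125.
With the ceiling, producers sell 61 units at 36, so PS = ½ · (36 - 20.75) · 61 = 465.125.
Change in producer surplus = 465.125 - 990.125 = -525.

-525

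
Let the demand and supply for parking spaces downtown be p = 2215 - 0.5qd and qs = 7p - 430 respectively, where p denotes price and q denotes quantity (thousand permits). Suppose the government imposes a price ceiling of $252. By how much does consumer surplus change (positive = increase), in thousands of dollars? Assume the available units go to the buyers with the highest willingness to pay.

-631872

Rearranging demand gives qd = 4430 - 2p. Equilibrium: 4430 - 2p = 7p - 430, so 4860 = 9p and p* = 540, q* = 3350.
Because the ceiling (252) lies below the market-clearing price, it is binding.
At p = 252: qd = 4430 - 2·252 = 3926 and qs = 7·252 - 430 = 1334.
Consumer surplus without the control is ½ · (2215 - 540) · 3350 = 2805625.
With the ceiling, 1334 units are sold at 252 (assume they go to the highest-value buyers). The demand price at q = 1334 is 1548, so CS = ½ · [(2215 - 252) + (1548 - 252)] · 1334 = 2173753.
Change in consumer surplus = 2173753 - 2805625 = -631872.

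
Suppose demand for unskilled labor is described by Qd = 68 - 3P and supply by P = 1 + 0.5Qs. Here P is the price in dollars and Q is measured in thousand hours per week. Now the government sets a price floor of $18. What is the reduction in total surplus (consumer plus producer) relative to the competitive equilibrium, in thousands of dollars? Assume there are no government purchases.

Rearranging supply gives Qs = 2P - 2. Equilibrium: 68 - 3P = 2P - 2, so 70 = 5P and P* = 14, Q* = 26.
The floor of 18 is above the equilibrium price 14, so it binds.
At P = 18: Qd = 68 - 3·18 = 14 and Qs = 2·18 - 2 = 34.
Quantity traded falls to 14. At Q = 14 the demand price is (68 - 14)/3 = 18 and the supply price is (2 + 14)/2 = 8.
Deadweight loss = ½ · (18 - 8) · (26 - 14) = ½ · 10 · 12 = 60.

60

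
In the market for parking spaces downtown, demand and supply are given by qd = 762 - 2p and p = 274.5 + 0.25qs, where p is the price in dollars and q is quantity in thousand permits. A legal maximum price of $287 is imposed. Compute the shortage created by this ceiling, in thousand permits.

Rearranging supply gives qs = 4p - 1098. Without the control the market clears where 762 - 2p = 4p - 1098, i.e. p* = 310 and q* = 142.
Since 287 < 310, the ceiling is binding.
At p = 287: qd = 762 - 2·287 = 188 and qs = 4·287 - 1098 = 50.
Shortage = qd - qs = 188 - 50 = 138.

138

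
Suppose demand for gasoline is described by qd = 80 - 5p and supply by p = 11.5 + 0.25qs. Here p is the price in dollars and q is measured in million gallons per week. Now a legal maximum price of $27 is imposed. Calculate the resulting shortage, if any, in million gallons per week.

0

Rearranging supply gives qs = 4p - 46. In a free market, 80 - 5p = 4p - 46 gives the equilibrium p* = 14, q* = 10.
Since 27 is above p* = 14, the ceiling does not bind and the free-market outcome prevails.
Since the control does not bind, there is no shortage.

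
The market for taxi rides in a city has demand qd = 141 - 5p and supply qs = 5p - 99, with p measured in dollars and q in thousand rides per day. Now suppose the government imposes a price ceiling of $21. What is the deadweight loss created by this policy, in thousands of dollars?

Setting quantity demanded equal to quantity supplied, 141 - 5p = 5p - 99, gives p* = 24 and q* = 21.
Because the ceiling (21) lies below the market-clearing price, it is binding.
At p = 21: qd = 141 - 5·21 = 36 and qs = 5·21 - 99 = 6.
Quantity traded falls to 6. At q = 6 the demand price is (141 - 6)/5 = 27 and the supply price is (99 + 6)/5 = 21.
Deadweight loss = ½ · (27 - 21) · (21 - 6) = ½ · 6 · 15 = 45.

45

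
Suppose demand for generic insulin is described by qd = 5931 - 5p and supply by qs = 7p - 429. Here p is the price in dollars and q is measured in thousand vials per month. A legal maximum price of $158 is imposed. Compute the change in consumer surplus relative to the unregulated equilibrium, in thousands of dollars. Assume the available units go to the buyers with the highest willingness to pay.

-426237.6

Setting quantity demanded equal to quantity supplied, 5931 - 5p = 7p - 429, gives p* = 530 and q* = 3281.
The ceiling of 158 is below the equilibrium price 530, so it binds.
At p = 158: qd = 5931 - 5·158 = 5141 and qs = 7·158 - 429 = 677.
Consumer surplus without the control is ½ · (1186.2 - 530) · 3281 = 1076496.1.
With the ceiling, 677 units are sold at 158 (assume they go to the highest-value buyers). The demand price at q = 677 is 1050.8, so CS = ½ · [(1186.2 - 158) + (1050.8 - 158)] · 677 = 650258.5.
Change in consumer surplus = 650258.5 - 1076496.1 = -426237.6.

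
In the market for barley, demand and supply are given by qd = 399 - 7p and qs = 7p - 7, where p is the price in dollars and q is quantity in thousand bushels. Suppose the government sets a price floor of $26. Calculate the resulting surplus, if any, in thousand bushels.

Without the control the market clears where 399 - 7p = 7p - 7, i.e. p* = 29 and q* = 196.
The floor of 26 is below the equilibrium price 29, so it is not binding; the market clears at p* = 29, q* = 196.
Since the control does not bind, there is no surplus.

0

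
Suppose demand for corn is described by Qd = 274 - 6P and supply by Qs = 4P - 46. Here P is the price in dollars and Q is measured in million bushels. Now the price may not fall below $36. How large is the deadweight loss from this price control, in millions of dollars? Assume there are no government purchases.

120

Setting quantity demanded equal to quantity supplied, 274 - 6P = 4P - 46, gives P* = 32 and Q* = 82.
Since 36 > 32, the floor is binding.
At P = 36: Qd = 274 - 6·36 = 58 and Qs = 4·36 - 46 = 98.
Quantity traded falls to 58. At Q = 58 the demand price is (274 - 58)/6 = 36 and the supply price is (46 + 58)/4 = 26.
Deadweight loss = ½ · (36 - 26) · (82 - 58) = ½ · 10 · 24 = 120.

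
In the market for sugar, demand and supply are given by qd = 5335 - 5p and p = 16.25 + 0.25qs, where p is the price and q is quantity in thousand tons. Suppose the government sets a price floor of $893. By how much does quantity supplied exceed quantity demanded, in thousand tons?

2637

Rearranging supply gives qs = 4p - 65. Without the control the market clears where 5335 - 5p = 4p - 65, i.e. p* = 600 and q* = 2335.
Because the floor (893) lies above the market-clearing price, it is binding.
At p = 893: qd = 5335 - 5·893 = 870 and qs = 4·893 - 65 = 3507.
Surplus = qs - qd = 3507 - 870 = 2637.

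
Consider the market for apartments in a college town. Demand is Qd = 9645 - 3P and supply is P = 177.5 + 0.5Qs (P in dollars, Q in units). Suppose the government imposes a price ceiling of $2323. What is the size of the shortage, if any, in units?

0

Rearranging supply gives Qs = 2P - 355. Without the control the market clears where 9645 - 3P = 2P - 355, i.e. P* = 2000 and Q* = 3645.
Since 2323 is above P* = 2000, the ceiling does not bind and the free-market outcome prevails.
Since the control does not bind, there is no shortage.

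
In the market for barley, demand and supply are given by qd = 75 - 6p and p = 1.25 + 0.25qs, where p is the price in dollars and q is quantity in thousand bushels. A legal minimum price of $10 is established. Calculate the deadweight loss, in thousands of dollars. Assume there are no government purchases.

Rearranging supply gives qs = 4p - 5. Equilibrium: 75 - 6p = 4p - 5, so 80 = 10p and p* = 8, q* = 27.
The floor of 10 is above the equilibrium price 8, so it binds.
At p = 10: qd = 75 - 6·10 = 15 and qs = 4·10 - 5 = 35.
Quantity traded falls to 15. At q = 15 the demand price is (75 - 15)/6 = 10 and the supply price is (5 + 15)/4 = 5.
Deadweight loss = ½ · (10 - 5) · (27 - 15) = ½ · 5 · 12 = 30.

30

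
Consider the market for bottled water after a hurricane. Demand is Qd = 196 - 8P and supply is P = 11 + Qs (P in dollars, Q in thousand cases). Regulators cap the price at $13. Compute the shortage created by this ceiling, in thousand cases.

Rearranging supply gives Qs = P - 11. Setting quantity demanded equal to quantity supplied, 196 - 8P = P - 11, gives P* = 23 and Q* = 12.
Since 13 < 23, the ceiling is binding.
At P = 13: Qd = 196 - 8·13 = 92 and Qs = 13 - 11 = 2.
Shortage = Qd - Qs = 92 - 2 = 90.

90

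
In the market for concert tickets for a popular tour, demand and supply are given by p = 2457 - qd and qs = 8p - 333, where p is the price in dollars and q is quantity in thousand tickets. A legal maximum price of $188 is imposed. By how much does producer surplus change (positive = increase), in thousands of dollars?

-202398

Rearranging demand gives qd = 2457 - p. Without the control the market clears where 2457 - p = 8p - 333, i.e. p* = 310 and q* = 2147.
Because the ceiling (188) lies below the market-clearing price, it is binding.
At p = 188: qd = 2457 - 188 = 2269 and qs = 8·188 - 333 = 1171.
Producer surplus without the control is ½ · (310 - 41.625) · 2147 = 288100.5625.
With the ceiling, producers sell 1171 units at 188, so PS = ½ · (188 - 41.625) · 1171 = 85702.5625.
Change in producer surplus = 85702.5625 - 288100.5625 = -202398.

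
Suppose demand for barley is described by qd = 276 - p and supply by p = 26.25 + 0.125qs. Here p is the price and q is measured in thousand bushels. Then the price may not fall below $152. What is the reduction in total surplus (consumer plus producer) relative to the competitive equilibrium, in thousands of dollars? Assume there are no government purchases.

5402.25

Rearranging supply gives qs = 8p - 210. Equilibrium: 276 - p = 8p - 210, so 486 = 9p and p* = 54, q* = 222.
Because the floor (152) lies above the market-clearing price, it is binding.
At p = 152: qd = 276 - 152 = 124 and qs = 8·152 - 210 = 1006.
Quantity traded falls to 124. At q = 124 the demand price is 276 - 124 = 152 and the supply price is (210 + 124)/8 = 41.75.
Deadweight loss = ½ · (152 - 41.75) · (222 - 124) = ½ · 110.25 · 98 = 5402.25.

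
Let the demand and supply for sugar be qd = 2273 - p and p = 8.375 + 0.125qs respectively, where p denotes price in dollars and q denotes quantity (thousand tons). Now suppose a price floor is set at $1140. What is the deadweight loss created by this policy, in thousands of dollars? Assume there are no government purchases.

Rearranging supply gives qs = 8p - 67. Without the control the market clears where 2273 - p = 8p - 67, i.e. p* = 260 and q* = 2013.
The floor of 1140 is above the equilibrium price 260, so it binds.
At p = 1140: qd = 2273 - 1140 = 1133 and qs = 8·1140 - 67 = 9053.
Quantity traded falls to 1133. At q = 1133 the demand price is 2273 - 1133 = 1140 and the supply price is (67 + 1133)/8 = 150.
Deadweight loss = ½ · (1140 - 150) · (2013 - 1133) = ½ · 990 · 880 = 435600.

435600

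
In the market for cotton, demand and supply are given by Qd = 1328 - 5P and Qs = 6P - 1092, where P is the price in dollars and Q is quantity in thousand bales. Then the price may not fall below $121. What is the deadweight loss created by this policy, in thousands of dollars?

Without the control the market clears where 1328 - 5P = 6P - 1092, i.e. P* = 220 and Q* = 228.
Since 121 is below P* = 220, the floor does not bind and the free-market outcome prevails.
Since the control does not bind, no trades are prevented and deadweight loss is zero.

0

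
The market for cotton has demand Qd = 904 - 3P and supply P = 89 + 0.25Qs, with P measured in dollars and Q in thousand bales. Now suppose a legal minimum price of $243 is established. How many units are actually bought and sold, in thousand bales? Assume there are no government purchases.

Rearranging supply gives Qs = 4P - 356. Setting quantity demanded equal to quantity supplied, 904 - 3P = 4P - 356, gives P* = 180 and Q* = 364.
Because the floor (243) lies above the market-clearing price, it is binding.
At P = 243: Qd = 904 - 3·243 = 175 and Qs = 4·243 - 356 = 616.
The quantity actually transacted is the short side, demand: 175.

175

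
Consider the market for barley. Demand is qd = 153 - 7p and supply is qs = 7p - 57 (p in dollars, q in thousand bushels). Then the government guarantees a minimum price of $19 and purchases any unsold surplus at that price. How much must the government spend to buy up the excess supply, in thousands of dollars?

Equilibrium: 153 - 7p = 7p - 57, so 210 = 14p and p* = 15, q* = 48.
The floor of 19 is above the equilibrium price 15, so it binds.
At p = 19: qd = 153 - 7·19 = 20 and qs = 7·19 - 57 = 76.
Surplus = qs - qd = 56.
Government expenditure = surplus × support price = 56 × 19 = 1064.

1064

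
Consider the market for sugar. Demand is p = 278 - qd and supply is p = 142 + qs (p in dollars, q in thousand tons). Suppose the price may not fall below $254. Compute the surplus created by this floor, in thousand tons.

Rearranging demand gives qd = 278 - p; rearranging supply gives qs = p - 142. Without the control the market clears where 278 - p = p - 142, i.e. p* = 210 and q* = 68.
The floor of 254 is above the equilibrium price 210, so it binds.
At p = 254: qd = 278 - 254 = 24 and qs = 254 - 142 = 112.
Surplus = qs - qd = 112 - 24 = 88.

88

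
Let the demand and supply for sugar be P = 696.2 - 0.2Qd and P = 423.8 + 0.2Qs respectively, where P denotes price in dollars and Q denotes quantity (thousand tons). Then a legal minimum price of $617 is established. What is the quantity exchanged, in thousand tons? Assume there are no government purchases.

Rearranging demand gives Qd = 3481 - 5P; rearranging supply gives Qs = 5P - 2119. Setting quantity demanded equal to quantity supplied, 3481 - 5P = 5P - 2119, gives P* = 560 and Q* = 681.
The floor of 617 is above the equilibrium price 560, so it binds.
At P = 617: Qd = 3481 - 5·617 = 396 and Qs = 5·617 - 2119 = 966.
The quantity actually transacted is the short side, demand: 396.

396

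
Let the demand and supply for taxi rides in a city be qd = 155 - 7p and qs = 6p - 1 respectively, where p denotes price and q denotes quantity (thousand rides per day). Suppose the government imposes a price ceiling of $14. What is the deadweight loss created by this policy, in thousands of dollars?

In a free market, 155 - 7p = 6p - 1 gives the equilibrium p* = 12, q* = 71.
The ceiling of 14 is above the equilibrium price 12, so it is not binding; the market clears at p* = 12, q* = 71.
Since the control does not bind, no trades are prevented and deadweight loss is zero.

0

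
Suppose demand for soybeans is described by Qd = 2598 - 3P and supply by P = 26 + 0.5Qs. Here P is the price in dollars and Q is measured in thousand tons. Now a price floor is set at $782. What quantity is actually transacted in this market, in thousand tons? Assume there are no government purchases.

Rearranging supply gives Qs = 2P - 52. Equilibrium: 2598 - 3P = 2P - 52, so 2650 = 5P and P* = 530, Q* = 1008.
Since 782 > 530, the floor is binding.
At P = 782: Qd = 2598 - 3·782 = 252 and Qs = 2·782 - 52 = 1512.
The quantity actually transacted is the short side, demand: 252.

252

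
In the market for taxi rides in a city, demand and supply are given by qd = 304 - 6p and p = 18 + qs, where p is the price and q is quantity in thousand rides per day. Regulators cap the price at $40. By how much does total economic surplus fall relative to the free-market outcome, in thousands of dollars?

21

Rearranging supply gives qs = p - 18. Setting quantity demanded equal to quantity supplied, 304 - 6p = p - 18, gives p* = 46 and q* = 28.
The ceiling of 40 is below the equilibrium price 46, so it binds.
At p = 40: qd = 304 - 6·40 = 64 and qs = 40 - 18 = 22.
Quantity traded falls to 22. At q = 22 the demand price is (304 - 22)/6 = 47 and the supply price is 18 + 22 = 40.
Deadweight loss = ½ · (47 - 40) · (28 - 22) = ½ · 7 · 6 = 21.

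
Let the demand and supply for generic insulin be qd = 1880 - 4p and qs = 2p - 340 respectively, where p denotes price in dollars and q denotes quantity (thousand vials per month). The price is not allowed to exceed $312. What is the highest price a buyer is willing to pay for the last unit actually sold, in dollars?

399

In a free market, 1880 - 4p = 2p - 340 gives the equilibrium p* = 370, q* = 400.
Because the ceiling (312) lies below the market-clearing price, it is binding.
At p = 312: qd = 1880 - 4·312 = 632 and qs = 2·312 - 340 = 284.
Only 284 units reach the market. On the demand curve, the marginal buyer's willingness to pay at q = 284 is (1880 - 284)/4 = 399.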